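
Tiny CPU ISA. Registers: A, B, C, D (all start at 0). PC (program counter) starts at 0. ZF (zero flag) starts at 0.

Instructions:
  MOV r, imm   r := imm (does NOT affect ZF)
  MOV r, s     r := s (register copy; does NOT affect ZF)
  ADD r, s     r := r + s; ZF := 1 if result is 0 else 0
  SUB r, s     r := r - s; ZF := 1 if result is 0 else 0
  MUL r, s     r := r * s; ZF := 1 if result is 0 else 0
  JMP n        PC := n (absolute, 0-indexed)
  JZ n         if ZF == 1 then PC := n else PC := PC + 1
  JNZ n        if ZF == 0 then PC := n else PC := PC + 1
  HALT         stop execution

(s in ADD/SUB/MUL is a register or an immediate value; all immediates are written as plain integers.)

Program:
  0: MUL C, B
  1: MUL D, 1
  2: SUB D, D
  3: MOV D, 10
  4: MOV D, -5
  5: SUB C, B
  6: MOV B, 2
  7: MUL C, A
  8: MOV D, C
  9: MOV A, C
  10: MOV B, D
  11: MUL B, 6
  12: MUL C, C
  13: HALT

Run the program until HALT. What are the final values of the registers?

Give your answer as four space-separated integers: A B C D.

Answer: 0 0 0 0

Derivation:
Step 1: PC=0 exec 'MUL C, B'. After: A=0 B=0 C=0 D=0 ZF=1 PC=1
Step 2: PC=1 exec 'MUL D, 1'. After: A=0 B=0 C=0 D=0 ZF=1 PC=2
Step 3: PC=2 exec 'SUB D, D'. After: A=0 B=0 C=0 D=0 ZF=1 PC=3
Step 4: PC=3 exec 'MOV D, 10'. After: A=0 B=0 C=0 D=10 ZF=1 PC=4
Step 5: PC=4 exec 'MOV D, -5'. After: A=0 B=0 C=0 D=-5 ZF=1 PC=5
Step 6: PC=5 exec 'SUB C, B'. After: A=0 B=0 C=0 D=-5 ZF=1 PC=6
Step 7: PC=6 exec 'MOV B, 2'. After: A=0 B=2 C=0 D=-5 ZF=1 PC=7
Step 8: PC=7 exec 'MUL C, A'. After: A=0 B=2 C=0 D=-5 ZF=1 PC=8
Step 9: PC=8 exec 'MOV D, C'. After: A=0 B=2 C=0 D=0 ZF=1 PC=9
Step 10: PC=9 exec 'MOV A, C'. After: A=0 B=2 C=0 D=0 ZF=1 PC=10
Step 11: PC=10 exec 'MOV B, D'. After: A=0 B=0 C=0 D=0 ZF=1 PC=11
Step 12: PC=11 exec 'MUL B, 6'. After: A=0 B=0 C=0 D=0 ZF=1 PC=12
Step 13: PC=12 exec 'MUL C, C'. After: A=0 B=0 C=0 D=0 ZF=1 PC=13
Step 14: PC=13 exec 'HALT'. After: A=0 B=0 C=0 D=0 ZF=1 PC=13 HALTED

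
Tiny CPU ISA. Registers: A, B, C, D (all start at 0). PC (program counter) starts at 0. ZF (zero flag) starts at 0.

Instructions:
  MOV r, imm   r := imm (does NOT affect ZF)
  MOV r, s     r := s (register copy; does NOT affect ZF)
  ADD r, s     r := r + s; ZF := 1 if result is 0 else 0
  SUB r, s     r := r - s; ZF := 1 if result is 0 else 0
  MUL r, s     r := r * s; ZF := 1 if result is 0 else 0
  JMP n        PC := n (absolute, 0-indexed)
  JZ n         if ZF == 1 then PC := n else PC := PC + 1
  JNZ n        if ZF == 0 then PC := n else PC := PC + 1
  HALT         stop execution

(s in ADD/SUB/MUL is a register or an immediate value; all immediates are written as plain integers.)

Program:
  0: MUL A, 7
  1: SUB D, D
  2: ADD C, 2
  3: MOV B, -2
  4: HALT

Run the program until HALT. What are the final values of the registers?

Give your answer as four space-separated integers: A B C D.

Answer: 0 -2 2 0

Derivation:
Step 1: PC=0 exec 'MUL A, 7'. After: A=0 B=0 C=0 D=0 ZF=1 PC=1
Step 2: PC=1 exec 'SUB D, D'. After: A=0 B=0 C=0 D=0 ZF=1 PC=2
Step 3: PC=2 exec 'ADD C, 2'. After: A=0 B=0 C=2 D=0 ZF=0 PC=3
Step 4: PC=3 exec 'MOV B, -2'. After: A=0 B=-2 C=2 D=0 ZF=0 PC=4
Step 5: PC=4 exec 'HALT'. After: A=0 B=-2 C=2 D=0 ZF=0 PC=4 HALTED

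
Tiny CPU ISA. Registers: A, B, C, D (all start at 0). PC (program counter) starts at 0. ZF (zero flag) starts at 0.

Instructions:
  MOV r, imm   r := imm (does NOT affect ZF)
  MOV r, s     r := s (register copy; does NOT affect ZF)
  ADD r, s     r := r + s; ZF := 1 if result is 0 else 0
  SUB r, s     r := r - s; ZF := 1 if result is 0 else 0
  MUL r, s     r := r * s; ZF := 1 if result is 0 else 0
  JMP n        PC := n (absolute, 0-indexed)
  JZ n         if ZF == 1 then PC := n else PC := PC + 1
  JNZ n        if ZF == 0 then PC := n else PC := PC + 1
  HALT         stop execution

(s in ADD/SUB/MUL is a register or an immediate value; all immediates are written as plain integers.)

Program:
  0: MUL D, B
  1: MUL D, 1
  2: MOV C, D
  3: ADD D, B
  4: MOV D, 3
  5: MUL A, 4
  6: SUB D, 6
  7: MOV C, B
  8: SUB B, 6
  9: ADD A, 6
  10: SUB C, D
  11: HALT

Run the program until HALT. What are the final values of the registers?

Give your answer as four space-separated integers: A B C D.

Answer: 6 -6 3 -3

Derivation:
Step 1: PC=0 exec 'MUL D, B'. After: A=0 B=0 C=0 D=0 ZF=1 PC=1
Step 2: PC=1 exec 'MUL D, 1'. After: A=0 B=0 C=0 D=0 ZF=1 PC=2
Step 3: PC=2 exec 'MOV C, D'. After: A=0 B=0 C=0 D=0 ZF=1 PC=3
Step 4: PC=3 exec 'ADD D, B'. After: A=0 B=0 C=0 D=0 ZF=1 PC=4
Step 5: PC=4 exec 'MOV D, 3'. After: A=0 B=0 C=0 D=3 ZF=1 PC=5
Step 6: PC=5 exec 'MUL A, 4'. After: A=0 B=0 C=0 D=3 ZF=1 PC=6
Step 7: PC=6 exec 'SUB D, 6'. After: A=0 B=0 C=0 D=-3 ZF=0 PC=7
Step 8: PC=7 exec 'MOV C, B'. After: A=0 B=0 C=0 D=-3 ZF=0 PC=8
Step 9: PC=8 exec 'SUB B, 6'. After: A=0 B=-6 C=0 D=-3 ZF=0 PC=9
Step 10: PC=9 exec 'ADD A, 6'. After: A=6 B=-6 C=0 D=-3 ZF=0 PC=10
Step 11: PC=10 exec 'SUB C, D'. After: A=6 B=-6 C=3 D=-3 ZF=0 PC=11
Step 12: PC=11 exec 'HALT'. After: A=6 B=-6 C=3 D=-3 ZF=0 PC=11 HALTED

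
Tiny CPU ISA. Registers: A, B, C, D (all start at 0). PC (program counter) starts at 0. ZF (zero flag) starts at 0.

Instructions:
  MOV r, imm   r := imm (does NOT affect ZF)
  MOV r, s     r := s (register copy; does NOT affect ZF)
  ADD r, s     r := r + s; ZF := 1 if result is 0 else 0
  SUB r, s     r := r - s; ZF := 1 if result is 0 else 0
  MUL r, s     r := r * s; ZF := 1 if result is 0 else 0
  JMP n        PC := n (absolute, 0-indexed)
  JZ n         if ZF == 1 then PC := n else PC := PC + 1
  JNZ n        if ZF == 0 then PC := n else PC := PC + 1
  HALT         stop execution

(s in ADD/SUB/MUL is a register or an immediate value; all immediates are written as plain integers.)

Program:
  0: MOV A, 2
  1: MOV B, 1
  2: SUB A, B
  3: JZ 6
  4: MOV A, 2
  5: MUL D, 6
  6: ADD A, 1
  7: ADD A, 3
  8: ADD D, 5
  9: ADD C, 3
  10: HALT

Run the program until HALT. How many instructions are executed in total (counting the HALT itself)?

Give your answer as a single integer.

Answer: 11

Derivation:
Step 1: PC=0 exec 'MOV A, 2'. After: A=2 B=0 C=0 D=0 ZF=0 PC=1
Step 2: PC=1 exec 'MOV B, 1'. After: A=2 B=1 C=0 D=0 ZF=0 PC=2
Step 3: PC=2 exec 'SUB A, B'. After: A=1 B=1 C=0 D=0 ZF=0 PC=3
Step 4: PC=3 exec 'JZ 6'. After: A=1 B=1 C=0 D=0 ZF=0 PC=4
Step 5: PC=4 exec 'MOV A, 2'. After: A=2 B=1 C=0 D=0 ZF=0 PC=5
Step 6: PC=5 exec 'MUL D, 6'. After: A=2 B=1 C=0 D=0 ZF=1 PC=6
Step 7: PC=6 exec 'ADD A, 1'. After: A=3 B=1 C=0 D=0 ZF=0 PC=7
Step 8: PC=7 exec 'ADD A, 3'. After: A=6 B=1 C=0 D=0 ZF=0 PC=8
Step 9: PC=8 exec 'ADD D, 5'. After: A=6 B=1 C=0 D=5 ZF=0 PC=9
Step 10: PC=9 exec 'ADD C, 3'. After: A=6 B=1 C=3 D=5 ZF=0 PC=10
Step 11: PC=10 exec 'HALT'. After: A=6 B=1 C=3 D=5 ZF=0 PC=10 HALTED
Total instructions executed: 11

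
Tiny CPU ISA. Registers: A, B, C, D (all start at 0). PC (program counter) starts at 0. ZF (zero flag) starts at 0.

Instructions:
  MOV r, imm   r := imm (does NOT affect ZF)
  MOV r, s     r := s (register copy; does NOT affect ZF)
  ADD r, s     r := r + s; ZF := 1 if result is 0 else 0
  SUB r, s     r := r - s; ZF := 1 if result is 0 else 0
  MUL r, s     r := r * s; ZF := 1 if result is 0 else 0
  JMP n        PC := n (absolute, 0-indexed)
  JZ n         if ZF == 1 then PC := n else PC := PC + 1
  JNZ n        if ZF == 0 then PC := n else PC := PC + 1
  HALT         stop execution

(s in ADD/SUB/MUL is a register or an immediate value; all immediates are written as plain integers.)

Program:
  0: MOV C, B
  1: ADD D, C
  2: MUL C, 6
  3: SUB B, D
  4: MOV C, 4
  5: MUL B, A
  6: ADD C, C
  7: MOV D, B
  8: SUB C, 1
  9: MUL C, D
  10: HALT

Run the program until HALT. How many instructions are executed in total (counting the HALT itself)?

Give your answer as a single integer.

Answer: 11

Derivation:
Step 1: PC=0 exec 'MOV C, B'. After: A=0 B=0 C=0 D=0 ZF=0 PC=1
Step 2: PC=1 exec 'ADD D, C'. After: A=0 B=0 C=0 D=0 ZF=1 PC=2
Step 3: PC=2 exec 'MUL C, 6'. After: A=0 B=0 C=0 D=0 ZF=1 PC=3
Step 4: PC=3 exec 'SUB B, D'. After: A=0 B=0 C=0 D=0 ZF=1 PC=4
Step 5: PC=4 exec 'MOV C, 4'. After: A=0 B=0 C=4 D=0 ZF=1 PC=5
Step 6: PC=5 exec 'MUL B, A'. After: A=0 B=0 C=4 D=0 ZF=1 PC=6
Step 7: PC=6 exec 'ADD C, C'. After: A=0 B=0 C=8 D=0 ZF=0 PC=7
Step 8: PC=7 exec 'MOV D, B'. After: A=0 B=0 C=8 D=0 ZF=0 PC=8
Step 9: PC=8 exec 'SUB C, 1'. After: A=0 B=0 C=7 D=0 ZF=0 PC=9
Step 10: PC=9 exec 'MUL C, D'. After: A=0 B=0 C=0 D=0 ZF=1 PC=10
Step 11: PC=10 exec 'HALT'. After: A=0 B=0 C=0 D=0 ZF=1 PC=10 HALTED
Total instructions executed: 11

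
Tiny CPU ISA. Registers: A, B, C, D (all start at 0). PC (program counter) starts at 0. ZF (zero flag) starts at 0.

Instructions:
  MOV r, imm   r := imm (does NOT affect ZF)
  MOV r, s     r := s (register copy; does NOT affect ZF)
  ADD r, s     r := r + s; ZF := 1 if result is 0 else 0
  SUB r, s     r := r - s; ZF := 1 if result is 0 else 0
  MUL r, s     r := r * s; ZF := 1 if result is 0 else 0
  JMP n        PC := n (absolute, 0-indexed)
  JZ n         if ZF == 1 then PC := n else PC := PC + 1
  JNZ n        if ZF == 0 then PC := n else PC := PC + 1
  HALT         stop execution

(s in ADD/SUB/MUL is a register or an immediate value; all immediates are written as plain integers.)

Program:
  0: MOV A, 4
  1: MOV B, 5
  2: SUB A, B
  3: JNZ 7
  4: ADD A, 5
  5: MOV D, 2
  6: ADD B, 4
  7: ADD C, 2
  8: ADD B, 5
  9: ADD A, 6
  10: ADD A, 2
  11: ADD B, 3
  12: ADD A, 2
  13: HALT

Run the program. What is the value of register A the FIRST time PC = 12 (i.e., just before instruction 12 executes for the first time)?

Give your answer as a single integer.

Step 1: PC=0 exec 'MOV A, 4'. After: A=4 B=0 C=0 D=0 ZF=0 PC=1
Step 2: PC=1 exec 'MOV B, 5'. After: A=4 B=5 C=0 D=0 ZF=0 PC=2
Step 3: PC=2 exec 'SUB A, B'. After: A=-1 B=5 C=0 D=0 ZF=0 PC=3
Step 4: PC=3 exec 'JNZ 7'. After: A=-1 B=5 C=0 D=0 ZF=0 PC=7
Step 5: PC=7 exec 'ADD C, 2'. After: A=-1 B=5 C=2 D=0 ZF=0 PC=8
Step 6: PC=8 exec 'ADD B, 5'. After: A=-1 B=10 C=2 D=0 ZF=0 PC=9
Step 7: PC=9 exec 'ADD A, 6'. After: A=5 B=10 C=2 D=0 ZF=0 PC=10
Step 8: PC=10 exec 'ADD A, 2'. After: A=7 B=10 C=2 D=0 ZF=0 PC=11
Step 9: PC=11 exec 'ADD B, 3'. After: A=7 B=13 C=2 D=0 ZF=0 PC=12
First time PC=12: A=7

7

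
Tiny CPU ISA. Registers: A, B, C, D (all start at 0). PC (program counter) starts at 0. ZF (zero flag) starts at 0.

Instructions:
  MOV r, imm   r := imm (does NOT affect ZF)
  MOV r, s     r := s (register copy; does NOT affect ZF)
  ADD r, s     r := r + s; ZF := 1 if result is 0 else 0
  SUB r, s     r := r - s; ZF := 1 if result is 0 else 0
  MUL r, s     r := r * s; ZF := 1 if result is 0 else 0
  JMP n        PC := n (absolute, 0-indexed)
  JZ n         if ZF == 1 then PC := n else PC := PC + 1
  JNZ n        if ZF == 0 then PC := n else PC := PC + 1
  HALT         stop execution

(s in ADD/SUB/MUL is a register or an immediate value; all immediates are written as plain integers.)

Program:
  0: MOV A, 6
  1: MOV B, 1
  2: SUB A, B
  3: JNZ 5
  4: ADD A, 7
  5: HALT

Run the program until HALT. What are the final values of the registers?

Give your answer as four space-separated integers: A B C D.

Step 1: PC=0 exec 'MOV A, 6'. After: A=6 B=0 C=0 D=0 ZF=0 PC=1
Step 2: PC=1 exec 'MOV B, 1'. After: A=6 B=1 C=0 D=0 ZF=0 PC=2
Step 3: PC=2 exec 'SUB A, B'. After: A=5 B=1 C=0 D=0 ZF=0 PC=3
Step 4: PC=3 exec 'JNZ 5'. After: A=5 B=1 C=0 D=0 ZF=0 PC=5
Step 5: PC=5 exec 'HALT'. After: A=5 B=1 C=0 D=0 ZF=0 PC=5 HALTED

Answer: 5 1 0 0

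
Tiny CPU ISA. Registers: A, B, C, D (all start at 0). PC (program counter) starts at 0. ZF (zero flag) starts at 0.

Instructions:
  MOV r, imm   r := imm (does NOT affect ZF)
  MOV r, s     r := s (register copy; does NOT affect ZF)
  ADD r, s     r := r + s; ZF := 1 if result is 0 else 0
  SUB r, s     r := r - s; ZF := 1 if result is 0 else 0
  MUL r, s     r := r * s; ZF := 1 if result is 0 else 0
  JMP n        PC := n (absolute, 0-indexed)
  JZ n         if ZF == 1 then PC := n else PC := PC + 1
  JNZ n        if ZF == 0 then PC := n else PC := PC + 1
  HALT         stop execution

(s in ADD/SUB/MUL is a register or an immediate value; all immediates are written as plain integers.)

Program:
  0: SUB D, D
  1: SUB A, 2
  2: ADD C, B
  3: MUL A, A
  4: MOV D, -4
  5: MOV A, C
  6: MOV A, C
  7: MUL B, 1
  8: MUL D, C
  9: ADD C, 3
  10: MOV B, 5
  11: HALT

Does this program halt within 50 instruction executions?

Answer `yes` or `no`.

Step 1: PC=0 exec 'SUB D, D'. After: A=0 B=0 C=0 D=0 ZF=1 PC=1
Step 2: PC=1 exec 'SUB A, 2'. After: A=-2 B=0 C=0 D=0 ZF=0 PC=2
Step 3: PC=2 exec 'ADD C, B'. After: A=-2 B=0 C=0 D=0 ZF=1 PC=3
Step 4: PC=3 exec 'MUL A, A'. After: A=4 B=0 C=0 D=0 ZF=0 PC=4
Step 5: PC=4 exec 'MOV D, -4'. After: A=4 B=0 C=0 D=-4 ZF=0 PC=5
Step 6: PC=5 exec 'MOV A, C'. After: A=0 B=0 C=0 D=-4 ZF=0 PC=6
Step 7: PC=6 exec 'MOV A, C'. After: A=0 B=0 C=0 D=-4 ZF=0 PC=7
Step 8: PC=7 exec 'MUL B, 1'. After: A=0 B=0 C=0 D=-4 ZF=1 PC=8
Step 9: PC=8 exec 'MUL D, C'. After: A=0 B=0 C=0 D=0 ZF=1 PC=9
Step 10: PC=9 exec 'ADD C, 3'. After: A=0 B=0 C=3 D=0 ZF=0 PC=10
Step 11: PC=10 exec 'MOV B, 5'. After: A=0 B=5 C=3 D=0 ZF=0 PC=11
Step 12: PC=11 exec 'HALT'. After: A=0 B=5 C=3 D=0 ZF=0 PC=11 HALTED

Answer: yes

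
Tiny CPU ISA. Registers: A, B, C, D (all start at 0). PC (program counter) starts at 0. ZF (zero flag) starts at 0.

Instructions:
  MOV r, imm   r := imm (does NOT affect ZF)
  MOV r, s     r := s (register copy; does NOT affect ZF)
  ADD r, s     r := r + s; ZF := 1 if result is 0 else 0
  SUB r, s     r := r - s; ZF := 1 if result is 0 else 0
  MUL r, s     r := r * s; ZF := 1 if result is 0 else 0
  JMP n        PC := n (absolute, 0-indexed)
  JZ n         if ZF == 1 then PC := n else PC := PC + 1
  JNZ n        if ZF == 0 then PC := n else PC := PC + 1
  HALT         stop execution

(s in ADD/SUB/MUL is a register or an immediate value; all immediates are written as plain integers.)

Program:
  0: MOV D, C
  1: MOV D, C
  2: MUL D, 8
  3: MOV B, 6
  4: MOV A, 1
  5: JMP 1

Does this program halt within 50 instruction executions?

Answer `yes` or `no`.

Answer: no

Derivation:
Step 1: PC=0 exec 'MOV D, C'. After: A=0 B=0 C=0 D=0 ZF=0 PC=1
Step 2: PC=1 exec 'MOV D, C'. After: A=0 B=0 C=0 D=0 ZF=0 PC=2
Step 3: PC=2 exec 'MUL D, 8'. After: A=0 B=0 C=0 D=0 ZF=1 PC=3
Step 4: PC=3 exec 'MOV B, 6'. After: A=0 B=6 C=0 D=0 ZF=1 PC=4
Step 5: PC=4 exec 'MOV A, 1'. After: A=1 B=6 C=0 D=0 ZF=1 PC=5
Step 6: PC=5 exec 'JMP 1'. After: A=1 B=6 C=0 D=0 ZF=1 PC=1
Step 7: PC=1 exec 'MOV D, C'. After: A=1 B=6 C=0 D=0 ZF=1 PC=2
Step 8: PC=2 exec 'MUL D, 8'. After: A=1 B=6 C=0 D=0 ZF=1 PC=3
Step 9: PC=3 exec 'MOV B, 6'. After: A=1 B=6 C=0 D=0 ZF=1 PC=4
Step 10: PC=4 exec 'MOV A, 1'. After: A=1 B=6 C=0 D=0 ZF=1 PC=5
State after step 10 equals state after step 5: the program is in a cycle of length 5 and will never halt.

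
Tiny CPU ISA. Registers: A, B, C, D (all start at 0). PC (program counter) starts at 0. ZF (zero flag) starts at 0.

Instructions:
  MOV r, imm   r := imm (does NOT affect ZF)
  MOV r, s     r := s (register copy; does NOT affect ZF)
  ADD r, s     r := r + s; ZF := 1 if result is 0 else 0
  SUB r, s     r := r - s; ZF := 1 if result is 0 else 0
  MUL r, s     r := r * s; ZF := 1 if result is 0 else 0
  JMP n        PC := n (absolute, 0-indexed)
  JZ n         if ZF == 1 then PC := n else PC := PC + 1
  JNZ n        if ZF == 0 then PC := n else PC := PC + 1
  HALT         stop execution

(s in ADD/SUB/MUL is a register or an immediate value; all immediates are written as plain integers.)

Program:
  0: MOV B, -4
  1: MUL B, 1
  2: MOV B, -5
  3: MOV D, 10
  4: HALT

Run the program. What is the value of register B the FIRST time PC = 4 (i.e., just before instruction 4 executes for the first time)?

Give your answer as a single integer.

Step 1: PC=0 exec 'MOV B, -4'. After: A=0 B=-4 C=0 D=0 ZF=0 PC=1
Step 2: PC=1 exec 'MUL B, 1'. After: A=0 B=-4 C=0 D=0 ZF=0 PC=2
Step 3: PC=2 exec 'MOV B, -5'. After: A=0 B=-5 C=0 D=0 ZF=0 PC=3
Step 4: PC=3 exec 'MOV D, 10'. After: A=0 B=-5 C=0 D=10 ZF=0 PC=4
First time PC=4: B=-5

-5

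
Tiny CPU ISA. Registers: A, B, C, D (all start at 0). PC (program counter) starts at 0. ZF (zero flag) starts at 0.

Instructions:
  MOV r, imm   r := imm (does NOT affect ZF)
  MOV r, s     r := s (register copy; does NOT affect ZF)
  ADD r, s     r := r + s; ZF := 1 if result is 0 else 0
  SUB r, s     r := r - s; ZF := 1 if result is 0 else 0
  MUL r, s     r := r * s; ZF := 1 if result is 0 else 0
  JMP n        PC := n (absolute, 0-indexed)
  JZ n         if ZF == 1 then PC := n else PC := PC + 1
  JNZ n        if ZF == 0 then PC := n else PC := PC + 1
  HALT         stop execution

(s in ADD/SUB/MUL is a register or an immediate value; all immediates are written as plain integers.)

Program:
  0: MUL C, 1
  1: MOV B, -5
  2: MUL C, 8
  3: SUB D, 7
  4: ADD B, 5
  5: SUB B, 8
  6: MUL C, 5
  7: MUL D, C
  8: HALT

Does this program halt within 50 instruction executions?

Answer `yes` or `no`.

Answer: yes

Derivation:
Step 1: PC=0 exec 'MUL C, 1'. After: A=0 B=0 C=0 D=0 ZF=1 PC=1
Step 2: PC=1 exec 'MOV B, -5'. After: A=0 B=-5 C=0 D=0 ZF=1 PC=2
Step 3: PC=2 exec 'MUL C, 8'. After: A=0 B=-5 C=0 D=0 ZF=1 PC=3
Step 4: PC=3 exec 'SUB D, 7'. After: A=0 B=-5 C=0 D=-7 ZF=0 PC=4
Step 5: PC=4 exec 'ADD B, 5'. After: A=0 B=0 C=0 D=-7 ZF=1 PC=5
Step 6: PC=5 exec 'SUB B, 8'. After: A=0 B=-8 C=0 D=-7 ZF=0 PC=6
Step 7: PC=6 exec 'MUL C, 5'. After: A=0 B=-8 C=0 D=-7 ZF=1 PC=7
Step 8: PC=7 exec 'MUL D, C'. After: A=0 B=-8 C=0 D=0 ZF=1 PC=8
Step 9: PC=8 exec 'HALT'. After: A=0 B=-8 C=0 D=0 ZF=1 PC=8 HALTED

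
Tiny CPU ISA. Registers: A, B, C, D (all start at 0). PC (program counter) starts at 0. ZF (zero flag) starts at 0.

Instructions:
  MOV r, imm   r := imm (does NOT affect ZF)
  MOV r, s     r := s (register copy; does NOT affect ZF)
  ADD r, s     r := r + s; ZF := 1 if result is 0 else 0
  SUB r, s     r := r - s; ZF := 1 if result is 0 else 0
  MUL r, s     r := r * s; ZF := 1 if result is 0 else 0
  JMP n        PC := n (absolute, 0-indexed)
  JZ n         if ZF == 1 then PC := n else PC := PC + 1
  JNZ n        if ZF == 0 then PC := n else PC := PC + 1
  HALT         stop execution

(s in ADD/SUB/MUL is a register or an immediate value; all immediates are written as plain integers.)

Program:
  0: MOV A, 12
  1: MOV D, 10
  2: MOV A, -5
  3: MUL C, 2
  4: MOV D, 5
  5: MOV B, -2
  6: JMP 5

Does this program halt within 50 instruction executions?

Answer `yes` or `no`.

Step 1: PC=0 exec 'MOV A, 12'. After: A=12 B=0 C=0 D=0 ZF=0 PC=1
Step 2: PC=1 exec 'MOV D, 10'. After: A=12 B=0 C=0 D=10 ZF=0 PC=2
Step 3: PC=2 exec 'MOV A, -5'. After: A=-5 B=0 C=0 D=10 ZF=0 PC=3
Step 4: PC=3 exec 'MUL C, 2'. After: A=-5 B=0 C=0 D=10 ZF=1 PC=4
Step 5: PC=4 exec 'MOV D, 5'. After: A=-5 B=0 C=0 D=5 ZF=1 PC=5
Step 6: PC=5 exec 'MOV B, -2'. After: A=-5 B=-2 C=0 D=5 ZF=1 PC=6
Step 7: PC=6 exec 'JMP 5'. After: A=-5 B=-2 C=0 D=5 ZF=1 PC=5
Step 8: PC=5 exec 'MOV B, -2'. After: A=-5 B=-2 C=0 D=5 ZF=1 PC=6
State after step 8 equals state after step 6: the program is in a cycle of length 2 and will never halt.

Answer: no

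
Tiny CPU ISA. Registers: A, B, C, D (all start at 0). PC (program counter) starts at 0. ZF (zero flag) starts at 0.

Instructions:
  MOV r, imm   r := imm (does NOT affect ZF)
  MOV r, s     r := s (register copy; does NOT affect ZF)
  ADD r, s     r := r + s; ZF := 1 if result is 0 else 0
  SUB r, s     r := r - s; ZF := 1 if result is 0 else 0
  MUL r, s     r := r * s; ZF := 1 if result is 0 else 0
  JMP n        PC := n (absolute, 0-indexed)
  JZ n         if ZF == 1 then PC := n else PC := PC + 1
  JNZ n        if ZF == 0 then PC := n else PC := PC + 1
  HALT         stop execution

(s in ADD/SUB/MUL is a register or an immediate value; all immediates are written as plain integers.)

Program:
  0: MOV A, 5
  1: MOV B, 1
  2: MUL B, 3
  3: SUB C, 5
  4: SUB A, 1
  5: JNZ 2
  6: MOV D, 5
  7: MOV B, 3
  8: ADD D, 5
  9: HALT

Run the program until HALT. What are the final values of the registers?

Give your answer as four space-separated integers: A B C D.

Answer: 0 3 -25 10

Derivation:
Step 1: PC=0 exec 'MOV A, 5'. After: A=5 B=0 C=0 D=0 ZF=0 PC=1
Step 2: PC=1 exec 'MOV B, 1'. After: A=5 B=1 C=0 D=0 ZF=0 PC=2
Step 3: PC=2 exec 'MUL B, 3'. After: A=5 B=3 C=0 D=0 ZF=0 PC=3
Step 4: PC=3 exec 'SUB C, 5'. After: A=5 B=3 C=-5 D=0 ZF=0 PC=4
Step 5: PC=4 exec 'SUB A, 1'. After: A=4 B=3 C=-5 D=0 ZF=0 PC=5
Step 6: PC=5 exec 'JNZ 2'. After: A=4 B=3 C=-5 D=0 ZF=0 PC=2
Step 7: PC=2 exec 'MUL B, 3'. After: A=4 B=9 C=-5 D=0 ZF=0 PC=3
Step 8: PC=3 exec 'SUB C, 5'. After: A=4 B=9 C=-10 D=0 ZF=0 PC=4
Step 9: PC=4 exec 'SUB A, 1'. After: A=3 B=9 C=-10 D=0 ZF=0 PC=5
Step 10: PC=5 exec 'JNZ 2'. After: A=3 B=9 C=-10 D=0 ZF=0 PC=2
Step 11: PC=2 exec 'MUL B, 3'. After: A=3 B=27 C=-10 D=0 ZF=0 PC=3
Step 12: PC=3 exec 'SUB C, 5'. After: A=3 B=27 C=-15 D=0 ZF=0 PC=4
Step 13: PC=4 exec 'SUB A, 1'. After: A=2 B=27 C=-15 D=0 ZF=0 PC=5
Step 14: PC=5 exec 'JNZ 2'. After: A=2 B=27 C=-15 D=0 ZF=0 PC=2
Step 15: PC=2 exec 'MUL B, 3'. After: A=2 B=81 C=-15 D=0 ZF=0 PC=3
Step 16: PC=3 exec 'SUB C, 5'. After: A=2 B=81 C=-20 D=0 ZF=0 PC=4
Step 17: PC=4 exec 'SUB A, 1'. After: A=1 B=81 C=-20 D=0 ZF=0 PC=5
Step 18: PC=5 exec 'JNZ 2'. After: A=1 B=81 C=-20 D=0 ZF=0 PC=2
Step 19: PC=2 exec 'MUL B, 3'. After: A=1 B=243 C=-20 D=0 ZF=0 PC=3
Step 20: PC=3 exec 'SUB C, 5'. After: A=1 B=243 C=-25 D=0 ZF=0 PC=4
Step 21: PC=4 exec 'SUB A, 1'. After: A=0 B=243 C=-25 D=0 ZF=1 PC=5
Step 22: PC=5 exec 'JNZ 2'. After: A=0 B=243 C=-25 D=0 ZF=1 PC=6
Step 23: PC=6 exec 'MOV D, 5'. After: A=0 B=243 C=-25 D=5 ZF=1 PC=7
Step 24: PC=7 exec 'MOV B, 3'. After: A=0 B=3 C=-25 D=5 ZF=1 PC=8
Step 25: PC=8 exec 'ADD D, 5'. After: A=0 B=3 C=-25 D=10 ZF=0 PC=9
Step 26: PC=9 exec 'HALT'. After: A=0 B=3 C=-25 D=10 ZF=0 PC=9 HALTED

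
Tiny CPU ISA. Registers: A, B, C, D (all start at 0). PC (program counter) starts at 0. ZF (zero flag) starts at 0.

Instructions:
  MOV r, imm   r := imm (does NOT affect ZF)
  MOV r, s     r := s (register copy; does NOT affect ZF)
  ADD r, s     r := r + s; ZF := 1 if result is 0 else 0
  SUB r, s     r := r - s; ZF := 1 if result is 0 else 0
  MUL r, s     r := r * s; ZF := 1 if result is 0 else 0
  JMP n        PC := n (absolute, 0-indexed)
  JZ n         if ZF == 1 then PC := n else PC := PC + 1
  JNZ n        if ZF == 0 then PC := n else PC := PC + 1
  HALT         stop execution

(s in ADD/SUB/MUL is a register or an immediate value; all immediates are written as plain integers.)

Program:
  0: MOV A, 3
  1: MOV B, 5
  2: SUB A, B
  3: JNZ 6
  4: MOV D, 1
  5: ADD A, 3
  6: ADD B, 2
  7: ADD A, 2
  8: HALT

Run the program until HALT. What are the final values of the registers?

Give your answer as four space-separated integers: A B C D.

Answer: 0 7 0 0

Derivation:
Step 1: PC=0 exec 'MOV A, 3'. After: A=3 B=0 C=0 D=0 ZF=0 PC=1
Step 2: PC=1 exec 'MOV B, 5'. After: A=3 B=5 C=0 D=0 ZF=0 PC=2
Step 3: PC=2 exec 'SUB A, B'. After: A=-2 B=5 C=0 D=0 ZF=0 PC=3
Step 4: PC=3 exec 'JNZ 6'. After: A=-2 B=5 C=0 D=0 ZF=0 PC=6
Step 5: PC=6 exec 'ADD B, 2'. After: A=-2 B=7 C=0 D=0 ZF=0 PC=7
Step 6: PC=7 exec 'ADD A, 2'. After: A=0 B=7 C=0 D=0 ZF=1 PC=8
Step 7: PC=8 exec 'HALT'. After: A=0 B=7 C=0 D=0 ZF=1 PC=8 HALTED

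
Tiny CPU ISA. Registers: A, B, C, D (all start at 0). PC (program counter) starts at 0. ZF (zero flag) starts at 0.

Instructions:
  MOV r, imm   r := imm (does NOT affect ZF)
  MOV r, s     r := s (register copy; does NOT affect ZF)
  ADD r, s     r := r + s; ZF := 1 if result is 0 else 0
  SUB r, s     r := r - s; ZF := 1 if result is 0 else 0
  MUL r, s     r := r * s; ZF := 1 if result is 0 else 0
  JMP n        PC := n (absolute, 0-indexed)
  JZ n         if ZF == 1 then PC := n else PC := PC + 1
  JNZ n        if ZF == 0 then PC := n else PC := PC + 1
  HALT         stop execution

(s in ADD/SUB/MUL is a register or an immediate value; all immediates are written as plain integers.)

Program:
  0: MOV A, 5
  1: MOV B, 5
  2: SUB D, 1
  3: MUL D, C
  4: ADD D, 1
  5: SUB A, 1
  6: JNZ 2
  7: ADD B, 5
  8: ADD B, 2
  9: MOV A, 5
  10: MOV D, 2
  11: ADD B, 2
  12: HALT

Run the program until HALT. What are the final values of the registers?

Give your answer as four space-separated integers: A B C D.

Answer: 5 14 0 2

Derivation:
Step 1: PC=0 exec 'MOV A, 5'. After: A=5 B=0 C=0 D=0 ZF=0 PC=1
Step 2: PC=1 exec 'MOV B, 5'. After: A=5 B=5 C=0 D=0 ZF=0 PC=2
Step 3: PC=2 exec 'SUB D, 1'. After: A=5 B=5 C=0 D=-1 ZF=0 PC=3
Step 4: PC=3 exec 'MUL D, C'. After: A=5 B=5 C=0 D=0 ZF=1 PC=4
Step 5: PC=4 exec 'ADD D, 1'. After: A=5 B=5 C=0 D=1 ZF=0 PC=5
Step 6: PC=5 exec 'SUB A, 1'. After: A=4 B=5 C=0 D=1 ZF=0 PC=6
Step 7: PC=6 exec 'JNZ 2'. After: A=4 B=5 C=0 D=1 ZF=0 PC=2
Step 8: PC=2 exec 'SUB D, 1'. After: A=4 B=5 C=0 D=0 ZF=1 PC=3
Step 9: PC=3 exec 'MUL D, C'. After: A=4 B=5 C=0 D=0 ZF=1 PC=4
Step 10: PC=4 exec 'ADD D, 1'. After: A=4 B=5 C=0 D=1 ZF=0 PC=5
Step 11: PC=5 exec 'SUB A, 1'. After: A=3 B=5 C=0 D=1 ZF=0 PC=6
Step 12: PC=6 exec 'JNZ 2'. After: A=3 B=5 C=0 D=1 ZF=0 PC=2
Step 13: PC=2 exec 'SUB D, 1'. After: A=3 B=5 C=0 D=0 ZF=1 PC=3
Step 14: PC=3 exec 'MUL D, C'. After: A=3 B=5 C=0 D=0 ZF=1 PC=4
Step 15: PC=4 exec 'ADD D, 1'. After: A=3 B=5 C=0 D=1 ZF=0 PC=5
Step 16: PC=5 exec 'SUB A, 1'. After: A=2 B=5 C=0 D=1 ZF=0 PC=6
Step 17: PC=6 exec 'JNZ 2'. After: A=2 B=5 C=0 D=1 ZF=0 PC=2
Step 18: PC=2 exec 'SUB D, 1'. After: A=2 B=5 C=0 D=0 ZF=1 PC=3
Step 19: PC=3 exec 'MUL D, C'. After: A=2 B=5 C=0 D=0 ZF=1 PC=4
Step 20: PC=4 exec 'ADD D, 1'. After: A=2 B=5 C=0 D=1 ZF=0 PC=5
Step 21: PC=5 exec 'SUB A, 1'. After: A=1 B=5 C=0 D=1 ZF=0 PC=6
Step 22: PC=6 exec 'JNZ 2'. After: A=1 B=5 C=0 D=1 ZF=0 PC=2
Step 23: PC=2 exec 'SUB D, 1'. After: A=1 B=5 C=0 D=0 ZF=1 PC=3
Step 24: PC=3 exec 'MUL D, C'. After: A=1 B=5 C=0 D=0 ZF=1 PC=4
Step 25: PC=4 exec 'ADD D, 1'. After: A=1 B=5 C=0 D=1 ZF=0 PC=5
Step 26: PC=5 exec 'SUB A, 1'. After: A=0 B=5 C=0 D=1 ZF=1 PC=6
Step 27: PC=6 exec 'JNZ 2'. After: A=0 B=5 C=0 D=1 ZF=1 PC=7
Step 28: PC=7 exec 'ADD B, 5'. After: A=0 B=10 C=0 D=1 ZF=0 PC=8
Step 29: PC=8 exec 'ADD B, 2'. After: A=0 B=12 C=0 D=1 ZF=0 PC=9
Step 30: PC=9 exec 'MOV A, 5'. After: A=5 B=12 C=0 D=1 ZF=0 PC=10
Step 31: PC=10 exec 'MOV D, 2'. After: A=5 B=12 C=0 D=2 ZF=0 PC=11
Step 32: PC=11 exec 'ADD B, 2'. After: A=5 B=14 C=0 D=2 ZF=0 PC=12
Step 33: PC=12 exec 'HALT'. After: A=5 B=14 C=0 D=2 ZF=0 PC=12 HALTED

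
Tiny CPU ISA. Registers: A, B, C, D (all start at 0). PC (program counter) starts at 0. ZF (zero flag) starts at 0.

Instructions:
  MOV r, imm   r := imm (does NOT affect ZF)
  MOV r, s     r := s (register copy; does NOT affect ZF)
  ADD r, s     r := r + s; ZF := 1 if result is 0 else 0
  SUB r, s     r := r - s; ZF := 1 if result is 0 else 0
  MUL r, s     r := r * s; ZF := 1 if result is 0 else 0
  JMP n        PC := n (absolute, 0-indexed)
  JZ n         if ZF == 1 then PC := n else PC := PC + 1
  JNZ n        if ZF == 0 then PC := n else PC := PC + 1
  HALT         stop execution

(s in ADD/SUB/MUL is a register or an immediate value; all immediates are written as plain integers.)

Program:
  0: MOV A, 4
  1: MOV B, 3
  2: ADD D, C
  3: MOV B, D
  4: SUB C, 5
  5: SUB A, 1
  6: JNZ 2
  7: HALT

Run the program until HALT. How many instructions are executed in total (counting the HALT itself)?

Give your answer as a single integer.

Step 1: PC=0 exec 'MOV A, 4'. After: A=4 B=0 C=0 D=0 ZF=0 PC=1
Step 2: PC=1 exec 'MOV B, 3'. After: A=4 B=3 C=0 D=0 ZF=0 PC=2
Step 3: PC=2 exec 'ADD D, C'. After: A=4 B=3 C=0 D=0 ZF=1 PC=3
Step 4: PC=3 exec 'MOV B, D'. After: A=4 B=0 C=0 D=0 ZF=1 PC=4
Step 5: PC=4 exec 'SUB C, 5'. After: A=4 B=0 C=-5 D=0 ZF=0 PC=5
Step 6: PC=5 exec 'SUB A, 1'. After: A=3 B=0 C=-5 D=0 ZF=0 PC=6
Step 7: PC=6 exec 'JNZ 2'. After: A=3 B=0 C=-5 D=0 ZF=0 PC=2
Step 8: PC=2 exec 'ADD D, C'. After: A=3 B=0 C=-5 D=-5 ZF=0 PC=3
Step 9: PC=3 exec 'MOV B, D'. After: A=3 B=-5 C=-5 D=-5 ZF=0 PC=4
Step 10: PC=4 exec 'SUB C, 5'. After: A=3 B=-5 C=-10 D=-5 ZF=0 PC=5
Step 11: PC=5 exec 'SUB A, 1'. After: A=2 B=-5 C=-10 D=-5 ZF=0 PC=6
Step 12: PC=6 exec 'JNZ 2'. After: A=2 B=-5 C=-10 D=-5 ZF=0 PC=2
Step 13: PC=2 exec 'ADD D, C'. After: A=2 B=-5 C=-10 D=-15 ZF=0 PC=3
Step 14: PC=3 exec 'MOV B, D'. After: A=2 B=-15 C=-10 D=-15 ZF=0 PC=4
Step 15: PC=4 exec 'SUB C, 5'. After: A=2 B=-15 C=-15 D=-15 ZF=0 PC=5
Step 16: PC=5 exec 'SUB A, 1'. After: A=1 B=-15 C=-15 D=-15 ZF=0 PC=6
Step 17: PC=6 exec 'JNZ 2'. After: A=1 B=-15 C=-15 D=-15 ZF=0 PC=2
Step 18: PC=2 exec 'ADD D, C'. After: A=1 B=-15 C=-15 D=-30 ZF=0 PC=3
Step 19: PC=3 exec 'MOV B, D'. After: A=1 B=-30 C=-15 D=-30 ZF=0 PC=4
Step 20: PC=4 exec 'SUB C, 5'. After: A=1 B=-30 C=-20 D=-30 ZF=0 PC=5
Step 21: PC=5 exec 'SUB A, 1'. After: A=0 B=-30 C=-20 D=-30 ZF=1 PC=6
Step 22: PC=6 exec 'JNZ 2'. After: A=0 B=-30 C=-20 D=-30 ZF=1 PC=7
Step 23: PC=7 exec 'HALT'. After: A=0 B=-30 C=-20 D=-30 ZF=1 PC=7 HALTED
Total instructions executed: 23

Answer: 23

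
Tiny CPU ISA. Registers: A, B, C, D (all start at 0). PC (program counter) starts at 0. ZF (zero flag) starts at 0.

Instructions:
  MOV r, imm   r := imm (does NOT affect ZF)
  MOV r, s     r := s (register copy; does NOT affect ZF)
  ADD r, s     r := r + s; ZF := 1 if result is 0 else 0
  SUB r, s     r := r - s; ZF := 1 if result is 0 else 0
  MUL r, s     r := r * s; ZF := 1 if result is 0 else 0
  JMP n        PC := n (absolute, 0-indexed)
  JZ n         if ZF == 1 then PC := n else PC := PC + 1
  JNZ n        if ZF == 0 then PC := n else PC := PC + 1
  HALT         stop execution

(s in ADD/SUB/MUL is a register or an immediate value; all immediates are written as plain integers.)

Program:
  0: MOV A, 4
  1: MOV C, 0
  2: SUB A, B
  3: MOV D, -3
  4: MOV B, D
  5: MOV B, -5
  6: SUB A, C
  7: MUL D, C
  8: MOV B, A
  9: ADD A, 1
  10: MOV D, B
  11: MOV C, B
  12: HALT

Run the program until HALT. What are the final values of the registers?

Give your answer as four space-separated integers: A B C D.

Step 1: PC=0 exec 'MOV A, 4'. After: A=4 B=0 C=0 D=0 ZF=0 PC=1
Step 2: PC=1 exec 'MOV C, 0'. After: A=4 B=0 C=0 D=0 ZF=0 PC=2
Step 3: PC=2 exec 'SUB A, B'. After: A=4 B=0 C=0 D=0 ZF=0 PC=3
Step 4: PC=3 exec 'MOV D, -3'. After: A=4 B=0 C=0 D=-3 ZF=0 PC=4
Step 5: PC=4 exec 'MOV B, D'. After: A=4 B=-3 C=0 D=-3 ZF=0 PC=5
Step 6: PC=5 exec 'MOV B, -5'. After: A=4 B=-5 C=0 D=-3 ZF=0 PC=6
Step 7: PC=6 exec 'SUB A, C'. After: A=4 B=-5 C=0 D=-3 ZF=0 PC=7
Step 8: PC=7 exec 'MUL D, C'. After: A=4 B=-5 C=0 D=0 ZF=1 PC=8
Step 9: PC=8 exec 'MOV B, A'. After: A=4 B=4 C=0 D=0 ZF=1 PC=9
Step 10: PC=9 exec 'ADD A, 1'. After: A=5 B=4 C=0 D=0 ZF=0 PC=10
Step 11: PC=10 exec 'MOV D, B'. After: A=5 B=4 C=0 D=4 ZF=0 PC=11
Step 12: PC=11 exec 'MOV C, B'. After: A=5 B=4 C=4 D=4 ZF=0 PC=12
Step 13: PC=12 exec 'HALT'. After: A=5 B=4 C=4 D=4 ZF=0 PC=12 HALTED

Answer: 5 4 4 4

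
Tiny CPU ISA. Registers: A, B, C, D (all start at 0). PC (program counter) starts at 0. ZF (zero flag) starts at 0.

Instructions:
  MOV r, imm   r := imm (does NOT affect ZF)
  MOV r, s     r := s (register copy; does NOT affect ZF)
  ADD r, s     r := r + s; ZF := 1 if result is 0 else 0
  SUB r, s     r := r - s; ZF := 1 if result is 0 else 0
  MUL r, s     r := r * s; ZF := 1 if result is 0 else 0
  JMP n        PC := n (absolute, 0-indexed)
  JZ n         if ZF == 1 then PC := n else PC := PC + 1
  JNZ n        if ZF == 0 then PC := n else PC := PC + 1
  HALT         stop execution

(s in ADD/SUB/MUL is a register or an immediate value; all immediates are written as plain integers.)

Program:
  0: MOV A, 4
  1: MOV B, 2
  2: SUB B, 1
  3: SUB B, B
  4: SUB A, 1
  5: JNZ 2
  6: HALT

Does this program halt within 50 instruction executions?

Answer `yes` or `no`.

Answer: yes

Derivation:
Step 1: PC=0 exec 'MOV A, 4'. After: A=4 B=0 C=0 D=0 ZF=0 PC=1
Step 2: PC=1 exec 'MOV B, 2'. After: A=4 B=2 C=0 D=0 ZF=0 PC=2
Step 3: PC=2 exec 'SUB B, 1'. After: A=4 B=1 C=0 D=0 ZF=0 PC=3
Step 4: PC=3 exec 'SUB B, B'. After: A=4 B=0 C=0 D=0 ZF=1 PC=4
Step 5: PC=4 exec 'SUB A, 1'. After: A=3 B=0 C=0 D=0 ZF=0 PC=5
Step 6: PC=5 exec 'JNZ 2'. After: A=3 B=0 C=0 D=0 ZF=0 PC=2
Step 7: PC=2 exec 'SUB B, 1'. After: A=3 B=-1 C=0 D=0 ZF=0 PC=3
Step 8: PC=3 exec 'SUB B, B'. After: A=3 B=0 C=0 D=0 ZF=1 PC=4
Step 9: PC=4 exec 'SUB A, 1'. After: A=2 B=0 C=0 D=0 ZF=0 PC=5
Step 10: PC=5 exec 'JNZ 2'. After: A=2 B=0 C=0 D=0 ZF=0 PC=2
Step 11: PC=2 exec 'SUB B, 1'. After: A=2 B=-1 C=0 D=0 ZF=0 PC=3
Step 12: PC=3 exec 'SUB B, B'. After: A=2 B=0 C=0 D=0 ZF=1 PC=4
Step 13: PC=4 exec 'SUB A, 1'. After: A=1 B=0 C=0 D=0 ZF=0 PC=5
Step 14: PC=5 exec 'JNZ 2'. After: A=1 B=0 C=0 D=0 ZF=0 PC=2
Step 15: PC=2 exec 'SUB B, 1'. After: A=1 B=-1 C=0 D=0 ZF=0 PC=3
Step 16: PC=3 exec 'SUB B, B'. After: A=1 B=0 C=0 D=0 ZF=1 PC=4
Step 17: PC=4 exec 'SUB A, 1'. After: A=0 B=0 C=0 D=0 ZF=1 PC=5
Step 18: PC=5 exec 'JNZ 2'. After: A=0 B=0 C=0 D=0 ZF=1 PC=6
Step 19: PC=6 exec 'HALT'. After: A=0 B=0 C=0 D=0 ZF=1 PC=6 HALTED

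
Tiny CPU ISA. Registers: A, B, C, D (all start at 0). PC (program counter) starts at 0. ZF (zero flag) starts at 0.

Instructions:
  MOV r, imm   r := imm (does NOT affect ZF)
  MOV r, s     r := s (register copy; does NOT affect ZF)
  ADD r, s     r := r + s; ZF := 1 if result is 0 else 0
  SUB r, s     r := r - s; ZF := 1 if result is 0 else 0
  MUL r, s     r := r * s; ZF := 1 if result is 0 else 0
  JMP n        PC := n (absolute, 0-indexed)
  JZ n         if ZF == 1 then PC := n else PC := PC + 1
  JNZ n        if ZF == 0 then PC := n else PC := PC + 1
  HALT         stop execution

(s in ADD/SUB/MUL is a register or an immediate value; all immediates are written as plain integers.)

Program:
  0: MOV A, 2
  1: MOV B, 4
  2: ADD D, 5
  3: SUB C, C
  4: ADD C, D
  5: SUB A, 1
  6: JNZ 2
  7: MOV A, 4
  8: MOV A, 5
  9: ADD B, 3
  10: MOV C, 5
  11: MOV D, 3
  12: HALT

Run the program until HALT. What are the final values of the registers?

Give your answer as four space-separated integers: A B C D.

Answer: 5 7 5 3

Derivation:
Step 1: PC=0 exec 'MOV A, 2'. After: A=2 B=0 C=0 D=0 ZF=0 PC=1
Step 2: PC=1 exec 'MOV B, 4'. After: A=2 B=4 C=0 D=0 ZF=0 PC=2
Step 3: PC=2 exec 'ADD D, 5'. After: A=2 B=4 C=0 D=5 ZF=0 PC=3
Step 4: PC=3 exec 'SUB C, C'. After: A=2 B=4 C=0 D=5 ZF=1 PC=4
Step 5: PC=4 exec 'ADD C, D'. After: A=2 B=4 C=5 D=5 ZF=0 PC=5
Step 6: PC=5 exec 'SUB A, 1'. After: A=1 B=4 C=5 D=5 ZF=0 PC=6
Step 7: PC=6 exec 'JNZ 2'. After: A=1 B=4 C=5 D=5 ZF=0 PC=2
Step 8: PC=2 exec 'ADD D, 5'. After: A=1 B=4 C=5 D=10 ZF=0 PC=3
Step 9: PC=3 exec 'SUB C, C'. After: A=1 B=4 C=0 D=10 ZF=1 PC=4
Step 10: PC=4 exec 'ADD C, D'. After: A=1 B=4 C=10 D=10 ZF=0 PC=5
Step 11: PC=5 exec 'SUB A, 1'. After: A=0 B=4 C=10 D=10 ZF=1 PC=6
Step 12: PC=6 exec 'JNZ 2'. After: A=0 B=4 C=10 D=10 ZF=1 PC=7
Step 13: PC=7 exec 'MOV A, 4'. After: A=4 B=4 C=10 D=10 ZF=1 PC=8
Step 14: PC=8 exec 'MOV A, 5'. After: A=5 B=4 C=10 D=10 ZF=1 PC=9
Step 15: PC=9 exec 'ADD B, 3'. After: A=5 B=7 C=10 D=10 ZF=0 PC=10
Step 16: PC=10 exec 'MOV C, 5'. After: A=5 B=7 C=5 D=10 ZF=0 PC=11
Step 17: PC=11 exec 'MOV D, 3'. After: A=5 B=7 C=5 D=3 ZF=0 PC=12
Step 18: PC=12 exec 'HALT'. After: A=5 B=7 C=5 D=3 ZF=0 PC=12 HALTED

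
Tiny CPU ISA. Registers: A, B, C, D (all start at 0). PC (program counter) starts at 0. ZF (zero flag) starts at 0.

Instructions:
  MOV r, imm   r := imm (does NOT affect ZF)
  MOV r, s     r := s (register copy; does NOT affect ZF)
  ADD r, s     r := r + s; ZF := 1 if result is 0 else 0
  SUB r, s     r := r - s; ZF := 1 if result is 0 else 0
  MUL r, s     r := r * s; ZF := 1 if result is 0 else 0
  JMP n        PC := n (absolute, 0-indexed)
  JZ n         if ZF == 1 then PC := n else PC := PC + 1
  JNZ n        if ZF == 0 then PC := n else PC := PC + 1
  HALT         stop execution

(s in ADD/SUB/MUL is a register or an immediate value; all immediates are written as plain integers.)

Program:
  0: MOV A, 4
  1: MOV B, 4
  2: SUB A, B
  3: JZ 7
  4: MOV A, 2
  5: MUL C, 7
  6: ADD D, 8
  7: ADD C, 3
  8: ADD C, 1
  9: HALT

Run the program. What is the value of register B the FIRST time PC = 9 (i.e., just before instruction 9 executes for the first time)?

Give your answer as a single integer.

Step 1: PC=0 exec 'MOV A, 4'. After: A=4 B=0 C=0 D=0 ZF=0 PC=1
Step 2: PC=1 exec 'MOV B, 4'. After: A=4 B=4 C=0 D=0 ZF=0 PC=2
Step 3: PC=2 exec 'SUB A, B'. After: A=0 B=4 C=0 D=0 ZF=1 PC=3
Step 4: PC=3 exec 'JZ 7'. After: A=0 B=4 C=0 D=0 ZF=1 PC=7
Step 5: PC=7 exec 'ADD C, 3'. After: A=0 B=4 C=3 D=0 ZF=0 PC=8
Step 6: PC=8 exec 'ADD C, 1'. After: A=0 B=4 C=4 D=0 ZF=0 PC=9
First time PC=9: B=4

4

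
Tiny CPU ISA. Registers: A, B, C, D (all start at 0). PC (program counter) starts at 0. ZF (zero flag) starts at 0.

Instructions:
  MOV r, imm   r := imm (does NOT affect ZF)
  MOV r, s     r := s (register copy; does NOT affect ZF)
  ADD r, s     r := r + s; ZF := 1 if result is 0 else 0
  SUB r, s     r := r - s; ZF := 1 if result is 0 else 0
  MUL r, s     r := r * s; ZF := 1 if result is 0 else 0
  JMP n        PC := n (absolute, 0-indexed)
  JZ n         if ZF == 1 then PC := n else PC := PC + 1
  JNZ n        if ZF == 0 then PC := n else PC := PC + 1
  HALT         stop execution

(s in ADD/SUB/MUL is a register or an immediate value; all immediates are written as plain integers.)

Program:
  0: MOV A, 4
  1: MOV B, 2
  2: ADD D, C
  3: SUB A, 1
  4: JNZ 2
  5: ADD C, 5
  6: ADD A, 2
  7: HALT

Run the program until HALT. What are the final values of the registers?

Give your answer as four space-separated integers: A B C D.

Answer: 2 2 5 0

Derivation:
Step 1: PC=0 exec 'MOV A, 4'. After: A=4 B=0 C=0 D=0 ZF=0 PC=1
Step 2: PC=1 exec 'MOV B, 2'. After: A=4 B=2 C=0 D=0 ZF=0 PC=2
Step 3: PC=2 exec 'ADD D, C'. After: A=4 B=2 C=0 D=0 ZF=1 PC=3
Step 4: PC=3 exec 'SUB A, 1'. After: A=3 B=2 C=0 D=0 ZF=0 PC=4
Step 5: PC=4 exec 'JNZ 2'. After: A=3 B=2 C=0 D=0 ZF=0 PC=2
Step 6: PC=2 exec 'ADD D, C'. After: A=3 B=2 C=0 D=0 ZF=1 PC=3
Step 7: PC=3 exec 'SUB A, 1'. After: A=2 B=2 C=0 D=0 ZF=0 PC=4
Step 8: PC=4 exec 'JNZ 2'. After: A=2 B=2 C=0 D=0 ZF=0 PC=2
Step 9: PC=2 exec 'ADD D, C'. After: A=2 B=2 C=0 D=0 ZF=1 PC=3
Step 10: PC=3 exec 'SUB A, 1'. After: A=1 B=2 C=0 D=0 ZF=0 PC=4
Step 11: PC=4 exec 'JNZ 2'. After: A=1 B=2 C=0 D=0 ZF=0 PC=2
Step 12: PC=2 exec 'ADD D, C'. After: A=1 B=2 C=0 D=0 ZF=1 PC=3
Step 13: PC=3 exec 'SUB A, 1'. After: A=0 B=2 C=0 D=0 ZF=1 PC=4
Step 14: PC=4 exec 'JNZ 2'. After: A=0 B=2 C=0 D=0 ZF=1 PC=5
Step 15: PC=5 exec 'ADD C, 5'. After: A=0 B=2 C=5 D=0 ZF=0 PC=6
Step 16: PC=6 exec 'ADD A, 2'. After: A=2 B=2 C=5 D=0 ZF=0 PC=7
Step 17: PC=7 exec 'HALT'. After: A=2 B=2 C=5 D=0 ZF=0 PC=7 HALTED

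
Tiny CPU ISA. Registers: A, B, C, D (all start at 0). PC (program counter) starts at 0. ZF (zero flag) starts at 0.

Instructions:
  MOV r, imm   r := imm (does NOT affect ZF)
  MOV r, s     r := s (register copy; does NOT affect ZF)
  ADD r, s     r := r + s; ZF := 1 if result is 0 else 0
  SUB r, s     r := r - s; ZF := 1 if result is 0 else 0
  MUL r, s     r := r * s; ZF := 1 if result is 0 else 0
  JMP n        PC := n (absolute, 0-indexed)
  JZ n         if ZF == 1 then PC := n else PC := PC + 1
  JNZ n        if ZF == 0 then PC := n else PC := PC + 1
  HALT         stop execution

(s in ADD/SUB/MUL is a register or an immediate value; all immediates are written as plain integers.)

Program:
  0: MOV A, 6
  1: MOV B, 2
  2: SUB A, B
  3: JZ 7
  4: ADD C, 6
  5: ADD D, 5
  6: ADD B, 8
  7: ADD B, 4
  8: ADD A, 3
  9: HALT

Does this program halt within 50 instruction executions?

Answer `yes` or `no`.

Answer: yes

Derivation:
Step 1: PC=0 exec 'MOV A, 6'. After: A=6 B=0 C=0 D=0 ZF=0 PC=1
Step 2: PC=1 exec 'MOV B, 2'. After: A=6 B=2 C=0 D=0 ZF=0 PC=2
Step 3: PC=2 exec 'SUB A, B'. After: A=4 B=2 C=0 D=0 ZF=0 PC=3
Step 4: PC=3 exec 'JZ 7'. After: A=4 B=2 C=0 D=0 ZF=0 PC=4
Step 5: PC=4 exec 'ADD C, 6'. After: A=4 B=2 C=6 D=0 ZF=0 PC=5
Step 6: PC=5 exec 'ADD D, 5'. After: A=4 B=2 C=6 D=5 ZF=0 PC=6
Step 7: PC=6 exec 'ADD B, 8'. After: A=4 B=10 C=6 D=5 ZF=0 PC=7
Step 8: PC=7 exec 'ADD B, 4'. After: A=4 B=14 C=6 D=5 ZF=0 PC=8
Step 9: PC=8 exec 'ADD A, 3'. After: A=7 B=14 C=6 D=5 ZF=0 PC=9
Step 10: PC=9 exec 'HALT'. After: A=7 B=14 C=6 D=5 ZF=0 PC=9 HALTED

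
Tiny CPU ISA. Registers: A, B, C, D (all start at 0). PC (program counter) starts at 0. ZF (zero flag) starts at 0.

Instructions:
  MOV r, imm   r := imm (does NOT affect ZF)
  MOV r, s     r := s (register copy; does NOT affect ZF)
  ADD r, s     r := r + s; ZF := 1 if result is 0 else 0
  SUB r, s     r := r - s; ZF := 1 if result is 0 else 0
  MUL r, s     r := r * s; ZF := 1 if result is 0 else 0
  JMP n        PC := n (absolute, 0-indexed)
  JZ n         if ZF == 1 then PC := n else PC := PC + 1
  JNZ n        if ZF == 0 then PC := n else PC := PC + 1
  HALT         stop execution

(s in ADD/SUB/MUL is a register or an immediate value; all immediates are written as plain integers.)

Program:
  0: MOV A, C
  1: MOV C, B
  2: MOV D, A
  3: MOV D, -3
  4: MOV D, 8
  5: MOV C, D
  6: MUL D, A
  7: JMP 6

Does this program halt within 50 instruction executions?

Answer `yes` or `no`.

Answer: no

Derivation:
Step 1: PC=0 exec 'MOV A, C'. After: A=0 B=0 C=0 D=0 ZF=0 PC=1
Step 2: PC=1 exec 'MOV C, B'. After: A=0 B=0 C=0 D=0 ZF=0 PC=2
Step 3: PC=2 exec 'MOV D, A'. After: A=0 B=0 C=0 D=0 ZF=0 PC=3
Step 4: PC=3 exec 'MOV D, -3'. After: A=0 B=0 C=0 D=-3 ZF=0 PC=4
Step 5: PC=4 exec 'MOV D, 8'. After: A=0 B=0 C=0 D=8 ZF=0 PC=5
Step 6: PC=5 exec 'MOV C, D'. After: A=0 B=0 C=8 D=8 ZF=0 PC=6
Step 7: PC=6 exec 'MUL D, A'. After: A=0 B=0 C=8 D=0 ZF=1 PC=7
Step 8: PC=7 exec 'JMP 6'. After: A=0 B=0 C=8 D=0 ZF=1 PC=6
Step 9: PC=6 exec 'MUL D, A'. After: A=0 B=0 C=8 D=0 ZF=1 PC=7
State after step 9 equals state after step 7: the program is in a cycle of length 2 and will never halt.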